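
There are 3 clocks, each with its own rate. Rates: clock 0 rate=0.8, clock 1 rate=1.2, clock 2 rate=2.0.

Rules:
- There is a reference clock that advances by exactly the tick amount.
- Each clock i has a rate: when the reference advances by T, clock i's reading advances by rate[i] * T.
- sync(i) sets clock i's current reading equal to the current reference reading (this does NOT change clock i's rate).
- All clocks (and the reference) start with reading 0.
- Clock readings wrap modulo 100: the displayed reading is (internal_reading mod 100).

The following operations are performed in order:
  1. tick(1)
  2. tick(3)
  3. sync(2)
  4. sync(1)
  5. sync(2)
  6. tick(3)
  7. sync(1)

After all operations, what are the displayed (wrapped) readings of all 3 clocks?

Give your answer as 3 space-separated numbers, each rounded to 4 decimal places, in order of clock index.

After op 1 tick(1): ref=1.0000 raw=[0.8000 1.2000 2.0000]
After op 2 tick(3): ref=4.0000 raw=[3.2000 4.8000 8.0000]
After op 3 sync(2): ref=4.0000 raw=[3.2000 4.8000 4.0000]
After op 4 sync(1): ref=4.0000 raw=[3.2000 4.0000 4.0000]
After op 5 sync(2): ref=4.0000 raw=[3.2000 4.0000 4.0000]
After op 6 tick(3): ref=7.0000 raw=[5.6000 7.6000 10.0000]
After op 7 sync(1): ref=7.0000 raw=[5.6000 7.0000 10.0000]
Wrap final raw readings (mod 100): 5.6000 mod 100 = 5.6000; 7.0000 mod 100 = 7.0000; 10.0000 mod 100 = 10.0000

Answer: 5.6000 7.0000 10.0000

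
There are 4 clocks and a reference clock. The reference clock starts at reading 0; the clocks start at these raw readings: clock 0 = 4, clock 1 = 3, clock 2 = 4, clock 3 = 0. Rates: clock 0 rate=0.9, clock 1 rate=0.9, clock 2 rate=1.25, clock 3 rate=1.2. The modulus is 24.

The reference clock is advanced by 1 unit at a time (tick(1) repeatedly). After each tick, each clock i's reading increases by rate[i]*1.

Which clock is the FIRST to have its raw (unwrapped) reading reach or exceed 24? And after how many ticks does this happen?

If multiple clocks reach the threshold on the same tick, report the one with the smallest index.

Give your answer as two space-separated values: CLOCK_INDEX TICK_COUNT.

clock 0: start=4, rate=0.9, needs 24-4 = 20; ticks = ceil(20/0.9) = ceil(22.2222) = 23; reading at tick 23 = 4 + 0.9*23 = 24.7000
clock 1: start=3, rate=0.9, needs 24-3 = 21; ticks = ceil(21/0.9) = ceil(23.3333) = 24; reading at tick 24 = 3 + 0.9*24 = 24.6000
clock 2: start=4, rate=1.25, needs 24-4 = 20; ticks = ceil(20/1.25) = ceil(16.0000) = 16; reading at tick 16 = 4 + 1.25*16 = 24.0000
clock 3: start=0, rate=1.2, needs 24-0 = 24; ticks = ceil(24/1.2) = ceil(20.0000) = 20; reading at tick 20 = 0 + 1.2*20 = 24.0000
Minimum tick count = 16; winners = [2]; smallest index = 2

Answer: 2 16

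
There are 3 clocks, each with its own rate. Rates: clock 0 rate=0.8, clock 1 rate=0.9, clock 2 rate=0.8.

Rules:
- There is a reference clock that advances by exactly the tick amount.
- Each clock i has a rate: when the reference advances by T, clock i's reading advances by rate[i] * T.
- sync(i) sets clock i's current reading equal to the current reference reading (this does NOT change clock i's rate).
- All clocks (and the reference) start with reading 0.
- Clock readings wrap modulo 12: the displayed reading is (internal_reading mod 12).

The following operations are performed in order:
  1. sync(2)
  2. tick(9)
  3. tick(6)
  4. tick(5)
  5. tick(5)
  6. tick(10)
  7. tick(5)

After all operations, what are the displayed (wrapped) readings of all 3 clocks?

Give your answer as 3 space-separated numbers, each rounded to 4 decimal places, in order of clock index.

After op 1 sync(2): ref=0.0000 raw=[0.0000 0.0000 0.0000]
After op 2 tick(9): ref=9.0000 raw=[7.2000 8.1000 7.2000]
After op 3 tick(6): ref=15.0000 raw=[12.0000 13.5000 12.0000]
After op 4 tick(5): ref=20.0000 raw=[16.0000 18.0000 16.0000]
After op 5 tick(5): ref=25.0000 raw=[20.0000 22.5000 20.0000]
After op 6 tick(10): ref=35.0000 raw=[28.0000 31.5000 28.0000]
After op 7 tick(5): ref=40.0000 raw=[32.0000 36.0000 32.0000]
Wrap final raw readings (mod 12): 32.0000 mod 12 = 8.0000; 36.0000 mod 12 = 0.0000; 32.0000 mod 12 = 8.0000

Answer: 8.0000 0.0000 8.0000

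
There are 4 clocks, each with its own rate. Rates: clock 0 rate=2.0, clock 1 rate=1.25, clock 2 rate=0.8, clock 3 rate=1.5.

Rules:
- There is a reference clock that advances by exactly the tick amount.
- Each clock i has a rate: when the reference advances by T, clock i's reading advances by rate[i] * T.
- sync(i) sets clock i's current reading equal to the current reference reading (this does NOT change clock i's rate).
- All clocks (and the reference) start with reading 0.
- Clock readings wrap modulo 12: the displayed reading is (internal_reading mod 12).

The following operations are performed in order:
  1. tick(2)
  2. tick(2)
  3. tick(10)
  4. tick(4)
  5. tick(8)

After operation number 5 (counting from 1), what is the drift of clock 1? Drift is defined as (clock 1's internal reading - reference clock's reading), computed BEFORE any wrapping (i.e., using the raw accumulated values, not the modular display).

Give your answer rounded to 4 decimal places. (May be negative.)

After op 1 tick(2): ref=2.0000 raw=[4.0000 2.5000 1.6000 3.0000]
After op 2 tick(2): ref=4.0000 raw=[8.0000 5.0000 3.2000 6.0000]
After op 3 tick(10): ref=14.0000 raw=[28.0000 17.5000 11.2000 21.0000]
After op 4 tick(4): ref=18.0000 raw=[36.0000 22.5000 14.4000 27.0000]
After op 5 tick(8): ref=26.0000 raw=[52.0000 32.5000 20.8000 39.0000]
Drift of clock 1 after op 5: 32.5000 - 26.0000 = 6.5000

Answer: 6.5000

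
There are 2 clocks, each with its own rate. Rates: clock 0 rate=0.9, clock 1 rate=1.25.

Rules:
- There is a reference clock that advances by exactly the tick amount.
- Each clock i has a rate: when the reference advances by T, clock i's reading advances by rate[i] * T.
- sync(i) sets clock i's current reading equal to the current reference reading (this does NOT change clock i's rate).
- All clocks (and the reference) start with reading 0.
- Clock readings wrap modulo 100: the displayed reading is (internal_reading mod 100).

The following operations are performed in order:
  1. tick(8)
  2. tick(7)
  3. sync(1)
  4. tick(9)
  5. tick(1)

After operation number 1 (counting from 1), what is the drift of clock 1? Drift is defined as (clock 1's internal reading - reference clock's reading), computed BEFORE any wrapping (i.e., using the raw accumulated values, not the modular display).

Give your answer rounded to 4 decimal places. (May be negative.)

After op 1 tick(8): ref=8.0000 raw=[7.2000 10.0000]
Drift of clock 1 after op 1: 10.0000 - 8.0000 = 2.0000

Answer: 2.0000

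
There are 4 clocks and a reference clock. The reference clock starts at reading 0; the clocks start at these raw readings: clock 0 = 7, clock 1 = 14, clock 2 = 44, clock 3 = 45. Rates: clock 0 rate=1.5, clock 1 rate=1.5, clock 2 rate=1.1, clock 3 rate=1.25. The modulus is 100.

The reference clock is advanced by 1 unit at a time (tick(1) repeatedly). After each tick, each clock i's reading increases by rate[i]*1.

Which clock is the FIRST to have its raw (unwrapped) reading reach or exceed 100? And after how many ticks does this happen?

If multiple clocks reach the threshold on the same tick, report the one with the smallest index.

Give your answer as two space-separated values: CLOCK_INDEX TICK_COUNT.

clock 0: start=7, rate=1.5, needs 100-7 = 93; ticks = ceil(93/1.5) = ceil(62.0000) = 62; reading at tick 62 = 7 + 1.5*62 = 100.0000
clock 1: start=14, rate=1.5, needs 100-14 = 86; ticks = ceil(86/1.5) = ceil(57.3333) = 58; reading at tick 58 = 14 + 1.5*58 = 101.0000
clock 2: start=44, rate=1.1, needs 100-44 = 56; ticks = ceil(56/1.1) = ceil(50.9091) = 51; reading at tick 51 = 44 + 1.1*51 = 100.1000
clock 3: start=45, rate=1.25, needs 100-45 = 55; ticks = ceil(55/1.25) = ceil(44.0000) = 44; reading at tick 44 = 45 + 1.25*44 = 100.0000
Minimum tick count = 44; winners = [3]; smallest index = 3

Answer: 3 44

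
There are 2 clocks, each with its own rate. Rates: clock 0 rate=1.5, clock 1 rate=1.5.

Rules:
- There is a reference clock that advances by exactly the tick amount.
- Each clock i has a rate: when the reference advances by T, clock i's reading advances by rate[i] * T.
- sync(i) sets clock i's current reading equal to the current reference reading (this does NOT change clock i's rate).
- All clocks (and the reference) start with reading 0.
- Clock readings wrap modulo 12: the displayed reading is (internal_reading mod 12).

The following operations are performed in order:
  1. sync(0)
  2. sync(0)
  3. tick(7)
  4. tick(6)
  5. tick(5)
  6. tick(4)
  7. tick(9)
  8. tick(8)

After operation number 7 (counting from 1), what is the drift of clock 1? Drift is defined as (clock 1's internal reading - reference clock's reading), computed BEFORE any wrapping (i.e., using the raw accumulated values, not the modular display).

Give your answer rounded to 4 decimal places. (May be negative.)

After op 1 sync(0): ref=0.0000 raw=[0.0000 0.0000]
After op 2 sync(0): ref=0.0000 raw=[0.0000 0.0000]
After op 3 tick(7): ref=7.0000 raw=[10.5000 10.5000]
After op 4 tick(6): ref=13.0000 raw=[19.5000 19.5000]
After op 5 tick(5): ref=18.0000 raw=[27.0000 27.0000]
After op 6 tick(4): ref=22.0000 raw=[33.0000 33.0000]
After op 7 tick(9): ref=31.0000 raw=[46.5000 46.5000]
Drift of clock 1 after op 7: 46.5000 - 31.0000 = 15.5000

Answer: 15.5000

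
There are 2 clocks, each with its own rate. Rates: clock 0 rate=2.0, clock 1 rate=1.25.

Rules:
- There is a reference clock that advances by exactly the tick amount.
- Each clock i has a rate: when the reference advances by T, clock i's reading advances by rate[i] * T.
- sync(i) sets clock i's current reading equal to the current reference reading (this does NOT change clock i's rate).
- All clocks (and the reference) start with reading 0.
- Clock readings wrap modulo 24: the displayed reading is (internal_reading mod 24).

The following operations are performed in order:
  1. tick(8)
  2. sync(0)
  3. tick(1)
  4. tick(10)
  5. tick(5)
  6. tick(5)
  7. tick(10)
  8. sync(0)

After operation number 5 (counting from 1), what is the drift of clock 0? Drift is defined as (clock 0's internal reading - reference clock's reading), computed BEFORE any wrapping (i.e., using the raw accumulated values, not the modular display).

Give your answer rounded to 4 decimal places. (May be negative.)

Answer: 16.0000

Derivation:
After op 1 tick(8): ref=8.0000 raw=[16.0000 10.0000]
After op 2 sync(0): ref=8.0000 raw=[8.0000 10.0000]
After op 3 tick(1): ref=9.0000 raw=[10.0000 11.2500]
After op 4 tick(10): ref=19.0000 raw=[30.0000 23.7500]
After op 5 tick(5): ref=24.0000 raw=[40.0000 30.0000]
Drift of clock 0 after op 5: 40.0000 - 24.0000 = 16.0000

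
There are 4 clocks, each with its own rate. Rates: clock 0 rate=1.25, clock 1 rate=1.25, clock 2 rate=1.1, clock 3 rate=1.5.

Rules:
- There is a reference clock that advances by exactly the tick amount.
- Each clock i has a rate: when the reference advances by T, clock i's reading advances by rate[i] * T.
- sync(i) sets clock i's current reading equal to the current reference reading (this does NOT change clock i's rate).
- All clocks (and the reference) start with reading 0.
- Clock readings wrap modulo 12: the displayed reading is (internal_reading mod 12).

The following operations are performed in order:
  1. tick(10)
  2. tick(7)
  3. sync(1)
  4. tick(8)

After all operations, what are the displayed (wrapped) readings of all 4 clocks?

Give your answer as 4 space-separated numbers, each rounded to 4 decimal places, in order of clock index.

After op 1 tick(10): ref=10.0000 raw=[12.5000 12.5000 11.0000 15.0000]
After op 2 tick(7): ref=17.0000 raw=[21.2500 21.2500 18.7000 25.5000]
After op 3 sync(1): ref=17.0000 raw=[21.2500 17.0000 18.7000 25.5000]
After op 4 tick(8): ref=25.0000 raw=[31.2500 27.0000 27.5000 37.5000]
Wrap final raw readings (mod 12): 31.2500 mod 12 = 7.2500; 27.0000 mod 12 = 3.0000; 27.5000 mod 12 = 3.5000; 37.5000 mod 12 = 1.5000

Answer: 7.2500 3.0000 3.5000 1.5000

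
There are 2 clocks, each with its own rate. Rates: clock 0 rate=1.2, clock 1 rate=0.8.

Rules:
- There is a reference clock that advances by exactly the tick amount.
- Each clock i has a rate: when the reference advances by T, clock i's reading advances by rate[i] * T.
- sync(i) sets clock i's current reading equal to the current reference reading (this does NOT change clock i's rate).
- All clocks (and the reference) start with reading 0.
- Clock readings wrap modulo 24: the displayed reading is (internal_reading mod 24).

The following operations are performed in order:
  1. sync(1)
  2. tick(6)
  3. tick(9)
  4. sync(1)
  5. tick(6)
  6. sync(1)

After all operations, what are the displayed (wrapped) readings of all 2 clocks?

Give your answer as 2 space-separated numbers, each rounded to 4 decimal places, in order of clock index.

After op 1 sync(1): ref=0.0000 raw=[0.0000 0.0000]
After op 2 tick(6): ref=6.0000 raw=[7.2000 4.8000]
After op 3 tick(9): ref=15.0000 raw=[18.0000 12.0000]
After op 4 sync(1): ref=15.0000 raw=[18.0000 15.0000]
After op 5 tick(6): ref=21.0000 raw=[25.2000 19.8000]
After op 6 sync(1): ref=21.0000 raw=[25.2000 21.0000]
Wrap final raw readings (mod 24): 25.2000 mod 24 = 1.2000; 21.0000 mod 24 = 21.0000

Answer: 1.2000 21.0000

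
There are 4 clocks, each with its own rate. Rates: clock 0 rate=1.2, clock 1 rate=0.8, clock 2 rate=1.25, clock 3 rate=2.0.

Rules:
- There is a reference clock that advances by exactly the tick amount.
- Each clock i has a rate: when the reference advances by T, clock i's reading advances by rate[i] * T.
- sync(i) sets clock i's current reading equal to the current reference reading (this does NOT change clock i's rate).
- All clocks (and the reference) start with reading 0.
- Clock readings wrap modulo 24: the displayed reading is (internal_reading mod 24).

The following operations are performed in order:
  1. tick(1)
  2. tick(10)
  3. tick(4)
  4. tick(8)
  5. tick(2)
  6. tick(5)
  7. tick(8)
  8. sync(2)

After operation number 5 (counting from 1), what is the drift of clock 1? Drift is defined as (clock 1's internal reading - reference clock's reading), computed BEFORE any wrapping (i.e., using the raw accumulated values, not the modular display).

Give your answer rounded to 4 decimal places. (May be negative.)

After op 1 tick(1): ref=1.0000 raw=[1.2000 0.8000 1.2500 2.0000]
After op 2 tick(10): ref=11.0000 raw=[13.2000 8.8000 13.7500 22.0000]
After op 3 tick(4): ref=15.0000 raw=[18.0000 12.0000 18.7500 30.0000]
After op 4 tick(8): ref=23.0000 raw=[27.6000 18.4000 28.7500 46.0000]
After op 5 tick(2): ref=25.0000 raw=[30.0000 20.0000 31.2500 50.0000]
Drift of clock 1 after op 5: 20.0000 - 25.0000 = -5.0000

Answer: -5.0000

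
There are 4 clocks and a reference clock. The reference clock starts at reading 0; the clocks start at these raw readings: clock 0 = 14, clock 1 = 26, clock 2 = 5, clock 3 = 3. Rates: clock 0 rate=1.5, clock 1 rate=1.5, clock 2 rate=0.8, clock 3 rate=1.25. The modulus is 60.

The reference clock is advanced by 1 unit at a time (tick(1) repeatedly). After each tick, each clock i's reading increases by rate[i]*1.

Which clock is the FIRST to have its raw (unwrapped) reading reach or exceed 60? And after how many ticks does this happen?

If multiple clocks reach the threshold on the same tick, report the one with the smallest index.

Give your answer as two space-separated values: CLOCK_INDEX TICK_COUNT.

clock 0: start=14, rate=1.5, needs 60-14 = 46; ticks = ceil(46/1.5) = ceil(30.6667) = 31; reading at tick 31 = 14 + 1.5*31 = 60.5000
clock 1: start=26, rate=1.5, needs 60-26 = 34; ticks = ceil(34/1.5) = ceil(22.6667) = 23; reading at tick 23 = 26 + 1.5*23 = 60.5000
clock 2: start=5, rate=0.8, needs 60-5 = 55; ticks = ceil(55/0.8) = ceil(68.7500) = 69; reading at tick 69 = 5 + 0.8*69 = 60.2000
clock 3: start=3, rate=1.25, needs 60-3 = 57; ticks = ceil(57/1.25) = ceil(45.6000) = 46; reading at tick 46 = 3 + 1.25*46 = 60.5000
Minimum tick count = 23; winners = [1]; smallest index = 1

Answer: 1 23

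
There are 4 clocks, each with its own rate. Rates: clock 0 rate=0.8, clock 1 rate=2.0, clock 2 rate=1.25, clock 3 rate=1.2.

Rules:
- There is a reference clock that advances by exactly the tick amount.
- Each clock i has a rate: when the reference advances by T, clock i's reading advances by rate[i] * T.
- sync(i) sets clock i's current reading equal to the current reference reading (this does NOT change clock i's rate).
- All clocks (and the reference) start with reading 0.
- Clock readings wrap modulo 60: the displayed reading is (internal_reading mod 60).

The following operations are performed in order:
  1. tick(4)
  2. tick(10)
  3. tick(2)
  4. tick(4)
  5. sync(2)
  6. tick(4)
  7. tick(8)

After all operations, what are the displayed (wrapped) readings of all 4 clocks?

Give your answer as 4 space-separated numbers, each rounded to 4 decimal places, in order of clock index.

Answer: 25.6000 4.0000 35.0000 38.4000

Derivation:
After op 1 tick(4): ref=4.0000 raw=[3.2000 8.0000 5.0000 4.8000]
After op 2 tick(10): ref=14.0000 raw=[11.2000 28.0000 17.5000 16.8000]
After op 3 tick(2): ref=16.0000 raw=[12.8000 32.0000 20.0000 19.2000]
After op 4 tick(4): ref=20.0000 raw=[16.0000 40.0000 25.0000 24.0000]
After op 5 sync(2): ref=20.0000 raw=[16.0000 40.0000 20.0000 24.0000]
After op 6 tick(4): ref=24.0000 raw=[19.2000 48.0000 25.0000 28.8000]
After op 7 tick(8): ref=32.0000 raw=[25.6000 64.0000 35.0000 38.4000]
Wrap final raw readings (mod 60): 25.6000 mod 60 = 25.6000; 64.0000 mod 60 = 4.0000; 35.0000 mod 60 = 35.0000; 38.4000 mod 60 = 38.4000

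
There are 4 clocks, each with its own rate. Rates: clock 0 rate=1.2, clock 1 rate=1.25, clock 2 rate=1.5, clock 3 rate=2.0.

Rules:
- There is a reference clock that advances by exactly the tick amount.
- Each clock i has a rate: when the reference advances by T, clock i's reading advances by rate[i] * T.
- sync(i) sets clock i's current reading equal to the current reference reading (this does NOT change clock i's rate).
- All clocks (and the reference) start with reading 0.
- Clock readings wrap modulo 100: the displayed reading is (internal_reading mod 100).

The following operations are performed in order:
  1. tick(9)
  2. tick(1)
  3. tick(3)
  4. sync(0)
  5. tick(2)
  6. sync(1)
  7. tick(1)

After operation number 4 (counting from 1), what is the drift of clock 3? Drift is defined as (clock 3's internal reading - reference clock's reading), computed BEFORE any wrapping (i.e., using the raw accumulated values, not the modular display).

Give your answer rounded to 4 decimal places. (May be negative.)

Answer: 13.0000

Derivation:
After op 1 tick(9): ref=9.0000 raw=[10.8000 11.2500 13.5000 18.0000]
After op 2 tick(1): ref=10.0000 raw=[12.0000 12.5000 15.0000 20.0000]
After op 3 tick(3): ref=13.0000 raw=[15.6000 16.2500 19.5000 26.0000]
After op 4 sync(0): ref=13.0000 raw=[13.0000 16.2500 19.5000 26.0000]
Drift of clock 3 after op 4: 26.0000 - 13.0000 = 13.0000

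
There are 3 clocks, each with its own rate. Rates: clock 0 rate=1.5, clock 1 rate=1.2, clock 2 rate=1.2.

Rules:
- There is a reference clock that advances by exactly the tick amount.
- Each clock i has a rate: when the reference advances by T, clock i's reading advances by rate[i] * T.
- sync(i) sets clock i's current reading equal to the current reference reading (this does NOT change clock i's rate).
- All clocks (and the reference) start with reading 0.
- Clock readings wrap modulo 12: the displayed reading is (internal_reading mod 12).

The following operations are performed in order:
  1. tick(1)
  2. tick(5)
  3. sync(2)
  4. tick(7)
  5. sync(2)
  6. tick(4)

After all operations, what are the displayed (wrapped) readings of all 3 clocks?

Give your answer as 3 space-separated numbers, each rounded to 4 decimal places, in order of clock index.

After op 1 tick(1): ref=1.0000 raw=[1.5000 1.2000 1.2000]
After op 2 tick(5): ref=6.0000 raw=[9.0000 7.2000 7.2000]
After op 3 sync(2): ref=6.0000 raw=[9.0000 7.2000 6.0000]
After op 4 tick(7): ref=13.0000 raw=[19.5000 15.6000 14.4000]
After op 5 sync(2): ref=13.0000 raw=[19.5000 15.6000 13.0000]
After op 6 tick(4): ref=17.0000 raw=[25.5000 20.4000 17.8000]
Wrap final raw readings (mod 12): 25.5000 mod 12 = 1.5000; 20.4000 mod 12 = 8.4000; 17.8000 mod 12 = 5.8000

Answer: 1.5000 8.4000 5.8000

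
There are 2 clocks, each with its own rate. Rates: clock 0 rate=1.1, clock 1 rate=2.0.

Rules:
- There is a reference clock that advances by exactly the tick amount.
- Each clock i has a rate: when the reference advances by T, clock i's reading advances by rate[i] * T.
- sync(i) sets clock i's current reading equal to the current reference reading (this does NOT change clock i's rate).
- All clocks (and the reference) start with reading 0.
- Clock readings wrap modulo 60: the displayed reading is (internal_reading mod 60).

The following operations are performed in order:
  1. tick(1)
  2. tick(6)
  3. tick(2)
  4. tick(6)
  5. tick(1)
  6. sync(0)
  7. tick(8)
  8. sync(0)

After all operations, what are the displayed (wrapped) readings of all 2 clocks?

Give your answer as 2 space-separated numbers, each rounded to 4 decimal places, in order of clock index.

After op 1 tick(1): ref=1.0000 raw=[1.1000 2.0000]
After op 2 tick(6): ref=7.0000 raw=[7.7000 14.0000]
After op 3 tick(2): ref=9.0000 raw=[9.9000 18.0000]
After op 4 tick(6): ref=15.0000 raw=[16.5000 30.0000]
After op 5 tick(1): ref=16.0000 raw=[17.6000 32.0000]
After op 6 sync(0): ref=16.0000 raw=[16.0000 32.0000]
After op 7 tick(8): ref=24.0000 raw=[24.8000 48.0000]
After op 8 sync(0): ref=24.0000 raw=[24.0000 48.0000]
Wrap final raw readings (mod 60): 24.0000 mod 60 = 24.0000; 48.0000 mod 60 = 48.0000

Answer: 24.0000 48.0000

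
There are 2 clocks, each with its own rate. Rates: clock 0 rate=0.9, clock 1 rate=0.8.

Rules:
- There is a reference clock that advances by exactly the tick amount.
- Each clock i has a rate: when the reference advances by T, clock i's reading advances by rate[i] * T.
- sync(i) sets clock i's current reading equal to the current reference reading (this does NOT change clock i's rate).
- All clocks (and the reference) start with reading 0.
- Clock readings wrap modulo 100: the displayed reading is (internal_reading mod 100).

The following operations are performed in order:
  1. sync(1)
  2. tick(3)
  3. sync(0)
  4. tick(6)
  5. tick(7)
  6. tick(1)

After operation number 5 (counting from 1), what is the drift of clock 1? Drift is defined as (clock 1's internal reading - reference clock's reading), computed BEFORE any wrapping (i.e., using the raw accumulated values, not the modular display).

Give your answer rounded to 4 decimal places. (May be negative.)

Answer: -3.2000

Derivation:
After op 1 sync(1): ref=0.0000 raw=[0.0000 0.0000]
After op 2 tick(3): ref=3.0000 raw=[2.7000 2.4000]
After op 3 sync(0): ref=3.0000 raw=[3.0000 2.4000]
After op 4 tick(6): ref=9.0000 raw=[8.4000 7.2000]
After op 5 tick(7): ref=16.0000 raw=[14.7000 12.8000]
Drift of clock 1 after op 5: 12.8000 - 16.0000 = -3.2000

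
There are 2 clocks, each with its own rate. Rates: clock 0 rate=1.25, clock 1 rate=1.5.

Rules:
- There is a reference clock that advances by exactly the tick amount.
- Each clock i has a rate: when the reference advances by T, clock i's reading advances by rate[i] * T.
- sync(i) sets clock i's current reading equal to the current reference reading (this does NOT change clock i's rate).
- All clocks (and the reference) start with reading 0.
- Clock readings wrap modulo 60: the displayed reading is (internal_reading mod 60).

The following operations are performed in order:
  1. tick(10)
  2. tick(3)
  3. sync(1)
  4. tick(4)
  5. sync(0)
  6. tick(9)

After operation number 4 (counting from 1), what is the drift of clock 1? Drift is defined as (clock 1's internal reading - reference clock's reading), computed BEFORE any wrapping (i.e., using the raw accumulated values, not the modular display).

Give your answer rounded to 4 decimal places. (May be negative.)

After op 1 tick(10): ref=10.0000 raw=[12.5000 15.0000]
After op 2 tick(3): ref=13.0000 raw=[16.2500 19.5000]
After op 3 sync(1): ref=13.0000 raw=[16.2500 13.0000]
After op 4 tick(4): ref=17.0000 raw=[21.2500 19.0000]
Drift of clock 1 after op 4: 19.0000 - 17.0000 = 2.0000

Answer: 2.0000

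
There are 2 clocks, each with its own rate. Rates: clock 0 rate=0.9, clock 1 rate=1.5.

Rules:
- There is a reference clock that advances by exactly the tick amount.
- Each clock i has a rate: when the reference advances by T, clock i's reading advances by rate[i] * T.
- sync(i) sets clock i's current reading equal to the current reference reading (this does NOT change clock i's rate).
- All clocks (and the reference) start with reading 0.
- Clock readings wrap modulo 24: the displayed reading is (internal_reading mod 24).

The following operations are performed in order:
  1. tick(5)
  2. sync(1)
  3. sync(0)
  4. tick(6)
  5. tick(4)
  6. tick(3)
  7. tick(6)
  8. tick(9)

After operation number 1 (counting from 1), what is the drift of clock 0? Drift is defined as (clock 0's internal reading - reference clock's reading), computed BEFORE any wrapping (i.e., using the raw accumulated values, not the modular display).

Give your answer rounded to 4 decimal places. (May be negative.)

After op 1 tick(5): ref=5.0000 raw=[4.5000 7.5000]
Drift of clock 0 after op 1: 4.5000 - 5.0000 = -0.5000

Answer: -0.5000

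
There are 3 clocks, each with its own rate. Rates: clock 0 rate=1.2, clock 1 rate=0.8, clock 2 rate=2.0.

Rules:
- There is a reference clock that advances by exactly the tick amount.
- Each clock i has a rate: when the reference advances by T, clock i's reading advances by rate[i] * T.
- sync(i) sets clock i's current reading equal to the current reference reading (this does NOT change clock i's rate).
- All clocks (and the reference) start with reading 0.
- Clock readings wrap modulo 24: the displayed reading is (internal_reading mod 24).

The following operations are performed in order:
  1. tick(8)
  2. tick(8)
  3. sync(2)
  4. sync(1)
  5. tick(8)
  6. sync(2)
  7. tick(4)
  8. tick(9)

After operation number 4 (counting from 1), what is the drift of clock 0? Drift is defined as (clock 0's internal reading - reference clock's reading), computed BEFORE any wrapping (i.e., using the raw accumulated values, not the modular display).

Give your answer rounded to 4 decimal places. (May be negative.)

Answer: 3.2000

Derivation:
After op 1 tick(8): ref=8.0000 raw=[9.6000 6.4000 16.0000]
After op 2 tick(8): ref=16.0000 raw=[19.2000 12.8000 32.0000]
After op 3 sync(2): ref=16.0000 raw=[19.2000 12.8000 16.0000]
After op 4 sync(1): ref=16.0000 raw=[19.2000 16.0000 16.0000]
Drift of clock 0 after op 4: 19.2000 - 16.0000 = 3.2000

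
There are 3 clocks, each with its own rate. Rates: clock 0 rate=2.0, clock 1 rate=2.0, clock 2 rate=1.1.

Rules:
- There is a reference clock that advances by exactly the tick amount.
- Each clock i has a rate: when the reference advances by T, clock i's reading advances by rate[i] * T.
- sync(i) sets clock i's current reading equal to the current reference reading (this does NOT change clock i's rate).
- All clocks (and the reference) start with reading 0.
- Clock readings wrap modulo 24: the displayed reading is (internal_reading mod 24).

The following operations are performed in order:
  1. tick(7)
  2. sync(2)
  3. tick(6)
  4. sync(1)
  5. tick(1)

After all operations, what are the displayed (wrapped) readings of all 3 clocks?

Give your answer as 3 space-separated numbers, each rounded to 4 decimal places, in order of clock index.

After op 1 tick(7): ref=7.0000 raw=[14.0000 14.0000 7.7000]
After op 2 sync(2): ref=7.0000 raw=[14.0000 14.0000 7.0000]
After op 3 tick(6): ref=13.0000 raw=[26.0000 26.0000 13.6000]
After op 4 sync(1): ref=13.0000 raw=[26.0000 13.0000 13.6000]
After op 5 tick(1): ref=14.0000 raw=[28.0000 15.0000 14.7000]
Wrap final raw readings (mod 24): 28.0000 mod 24 = 4.0000; 15.0000 mod 24 = 15.0000; 14.7000 mod 24 = 14.7000

Answer: 4.0000 15.0000 14.7000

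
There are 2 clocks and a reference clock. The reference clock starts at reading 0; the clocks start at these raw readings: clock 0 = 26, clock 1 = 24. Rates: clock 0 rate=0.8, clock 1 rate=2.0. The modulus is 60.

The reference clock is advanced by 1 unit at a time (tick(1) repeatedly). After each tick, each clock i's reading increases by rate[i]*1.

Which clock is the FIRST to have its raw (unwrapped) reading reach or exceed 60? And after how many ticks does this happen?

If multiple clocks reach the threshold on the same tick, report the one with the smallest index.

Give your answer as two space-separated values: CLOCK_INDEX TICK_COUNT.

Answer: 1 18

Derivation:
clock 0: start=26, rate=0.8, needs 60-26 = 34; ticks = ceil(34/0.8) = ceil(42.5000) = 43; reading at tick 43 = 26 + 0.8*43 = 60.4000
clock 1: start=24, rate=2.0, needs 60-24 = 36; ticks = ceil(36/2.0) = ceil(18.0000) = 18; reading at tick 18 = 24 + 2.0*18 = 60.0000
Minimum tick count = 18; winners = [1]; smallest index = 1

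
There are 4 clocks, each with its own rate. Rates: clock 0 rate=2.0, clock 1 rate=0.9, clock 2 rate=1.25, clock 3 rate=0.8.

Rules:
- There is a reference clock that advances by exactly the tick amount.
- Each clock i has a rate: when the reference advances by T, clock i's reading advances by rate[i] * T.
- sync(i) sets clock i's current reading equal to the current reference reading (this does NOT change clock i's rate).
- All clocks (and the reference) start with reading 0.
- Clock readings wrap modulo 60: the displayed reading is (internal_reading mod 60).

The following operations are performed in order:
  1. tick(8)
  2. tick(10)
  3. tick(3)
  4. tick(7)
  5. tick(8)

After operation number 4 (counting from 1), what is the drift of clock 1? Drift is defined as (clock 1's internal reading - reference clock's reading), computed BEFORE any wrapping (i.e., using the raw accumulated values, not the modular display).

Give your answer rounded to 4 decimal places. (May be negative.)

Answer: -2.8000

Derivation:
After op 1 tick(8): ref=8.0000 raw=[16.0000 7.2000 10.0000 6.4000]
After op 2 tick(10): ref=18.0000 raw=[36.0000 16.2000 22.5000 14.4000]
After op 3 tick(3): ref=21.0000 raw=[42.0000 18.9000 26.2500 16.8000]
After op 4 tick(7): ref=28.0000 raw=[56.0000 25.2000 35.0000 22.4000]
Drift of clock 1 after op 4: 25.2000 - 28.0000 = -2.8000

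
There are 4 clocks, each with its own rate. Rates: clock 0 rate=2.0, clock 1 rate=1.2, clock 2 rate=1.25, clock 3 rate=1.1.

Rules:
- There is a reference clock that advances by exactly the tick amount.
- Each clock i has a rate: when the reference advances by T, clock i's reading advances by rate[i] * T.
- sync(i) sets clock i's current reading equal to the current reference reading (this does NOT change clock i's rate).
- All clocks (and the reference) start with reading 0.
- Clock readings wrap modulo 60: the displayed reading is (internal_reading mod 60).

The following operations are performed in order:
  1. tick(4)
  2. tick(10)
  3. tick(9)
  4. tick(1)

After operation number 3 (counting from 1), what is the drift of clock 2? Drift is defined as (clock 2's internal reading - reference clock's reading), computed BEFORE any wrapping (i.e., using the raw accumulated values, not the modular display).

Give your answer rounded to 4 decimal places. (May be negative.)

Answer: 5.7500

Derivation:
After op 1 tick(4): ref=4.0000 raw=[8.0000 4.8000 5.0000 4.4000]
After op 2 tick(10): ref=14.0000 raw=[28.0000 16.8000 17.5000 15.4000]
After op 3 tick(9): ref=23.0000 raw=[46.0000 27.6000 28.7500 25.3000]
Drift of clock 2 after op 3: 28.7500 - 23.0000 = 5.7500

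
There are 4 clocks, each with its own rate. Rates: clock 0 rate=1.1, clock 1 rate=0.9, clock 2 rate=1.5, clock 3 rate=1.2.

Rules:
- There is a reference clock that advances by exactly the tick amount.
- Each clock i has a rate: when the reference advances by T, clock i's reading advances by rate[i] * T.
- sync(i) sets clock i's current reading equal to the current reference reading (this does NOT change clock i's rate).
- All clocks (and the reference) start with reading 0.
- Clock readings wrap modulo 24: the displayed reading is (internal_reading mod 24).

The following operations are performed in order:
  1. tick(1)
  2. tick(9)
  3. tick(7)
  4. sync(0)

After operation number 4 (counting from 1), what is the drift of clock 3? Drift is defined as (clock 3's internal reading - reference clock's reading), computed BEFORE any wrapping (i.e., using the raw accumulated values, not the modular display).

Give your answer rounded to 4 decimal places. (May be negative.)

Answer: 3.4000

Derivation:
After op 1 tick(1): ref=1.0000 raw=[1.1000 0.9000 1.5000 1.2000]
After op 2 tick(9): ref=10.0000 raw=[11.0000 9.0000 15.0000 12.0000]
After op 3 tick(7): ref=17.0000 raw=[18.7000 15.3000 25.5000 20.4000]
After op 4 sync(0): ref=17.0000 raw=[17.0000 15.3000 25.5000 20.4000]
Drift of clock 3 after op 4: 20.4000 - 17.0000 = 3.4000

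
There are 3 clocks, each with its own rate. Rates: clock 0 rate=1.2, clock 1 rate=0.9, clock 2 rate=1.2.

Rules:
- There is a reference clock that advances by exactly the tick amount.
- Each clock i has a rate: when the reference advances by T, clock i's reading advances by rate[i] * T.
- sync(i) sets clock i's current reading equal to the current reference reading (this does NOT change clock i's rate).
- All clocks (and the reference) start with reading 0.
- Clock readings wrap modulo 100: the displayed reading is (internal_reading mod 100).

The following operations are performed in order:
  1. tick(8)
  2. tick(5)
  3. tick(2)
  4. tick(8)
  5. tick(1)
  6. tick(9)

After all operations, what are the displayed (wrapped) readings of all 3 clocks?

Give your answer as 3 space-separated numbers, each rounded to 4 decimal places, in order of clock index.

Answer: 39.6000 29.7000 39.6000

Derivation:
After op 1 tick(8): ref=8.0000 raw=[9.6000 7.2000 9.6000]
After op 2 tick(5): ref=13.0000 raw=[15.6000 11.7000 15.6000]
After op 3 tick(2): ref=15.0000 raw=[18.0000 13.5000 18.0000]
After op 4 tick(8): ref=23.0000 raw=[27.6000 20.7000 27.6000]
After op 5 tick(1): ref=24.0000 raw=[28.8000 21.6000 28.8000]
After op 6 tick(9): ref=33.0000 raw=[39.6000 29.7000 39.6000]
Wrap final raw readings (mod 100): 39.6000 mod 100 = 39.6000; 29.7000 mod 100 = 29.7000; 39.6000 mod 100 = 39.6000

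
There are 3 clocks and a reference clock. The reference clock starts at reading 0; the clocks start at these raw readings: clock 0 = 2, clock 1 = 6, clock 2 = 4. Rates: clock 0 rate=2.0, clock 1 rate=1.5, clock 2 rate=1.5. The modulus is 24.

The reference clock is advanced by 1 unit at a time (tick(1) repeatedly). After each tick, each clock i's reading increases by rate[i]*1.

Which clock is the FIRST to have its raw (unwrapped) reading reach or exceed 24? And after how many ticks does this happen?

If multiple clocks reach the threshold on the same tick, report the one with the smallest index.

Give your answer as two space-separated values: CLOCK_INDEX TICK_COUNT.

Answer: 0 11

Derivation:
clock 0: start=2, rate=2.0, needs 24-2 = 22; ticks = ceil(22/2.0) = ceil(11.0000) = 11; reading at tick 11 = 2 + 2.0*11 = 24.0000
clock 1: start=6, rate=1.5, needs 24-6 = 18; ticks = ceil(18/1.5) = ceil(12.0000) = 12; reading at tick 12 = 6 + 1.5*12 = 24.0000
clock 2: start=4, rate=1.5, needs 24-4 = 20; ticks = ceil(20/1.5) = ceil(13.3333) = 14; reading at tick 14 = 4 + 1.5*14 = 25.0000
Minimum tick count = 11; winners = [0]; smallest index = 0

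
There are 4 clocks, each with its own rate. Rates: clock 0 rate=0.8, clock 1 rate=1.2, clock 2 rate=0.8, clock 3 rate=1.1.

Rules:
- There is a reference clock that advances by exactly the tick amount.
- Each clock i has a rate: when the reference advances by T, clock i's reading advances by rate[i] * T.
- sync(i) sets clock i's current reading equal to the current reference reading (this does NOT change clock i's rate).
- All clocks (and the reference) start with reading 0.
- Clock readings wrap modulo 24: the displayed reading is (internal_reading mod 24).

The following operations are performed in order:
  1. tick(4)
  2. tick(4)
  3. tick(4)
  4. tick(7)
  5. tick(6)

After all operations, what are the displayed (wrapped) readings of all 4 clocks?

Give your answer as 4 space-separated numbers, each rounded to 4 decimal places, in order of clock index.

Answer: 20.0000 6.0000 20.0000 3.5000

Derivation:
After op 1 tick(4): ref=4.0000 raw=[3.2000 4.8000 3.2000 4.4000]
After op 2 tick(4): ref=8.0000 raw=[6.4000 9.6000 6.4000 8.8000]
After op 3 tick(4): ref=12.0000 raw=[9.6000 14.4000 9.6000 13.2000]
After op 4 tick(7): ref=19.0000 raw=[15.2000 22.8000 15.2000 20.9000]
After op 5 tick(6): ref=25.0000 raw=[20.0000 30.0000 20.0000 27.5000]
Wrap final raw readings (mod 24): 20.0000 mod 24 = 20.0000; 30.0000 mod 24 = 6.0000; 20.0000 mod 24 = 20.0000; 27.5000 mod 24 = 3.5000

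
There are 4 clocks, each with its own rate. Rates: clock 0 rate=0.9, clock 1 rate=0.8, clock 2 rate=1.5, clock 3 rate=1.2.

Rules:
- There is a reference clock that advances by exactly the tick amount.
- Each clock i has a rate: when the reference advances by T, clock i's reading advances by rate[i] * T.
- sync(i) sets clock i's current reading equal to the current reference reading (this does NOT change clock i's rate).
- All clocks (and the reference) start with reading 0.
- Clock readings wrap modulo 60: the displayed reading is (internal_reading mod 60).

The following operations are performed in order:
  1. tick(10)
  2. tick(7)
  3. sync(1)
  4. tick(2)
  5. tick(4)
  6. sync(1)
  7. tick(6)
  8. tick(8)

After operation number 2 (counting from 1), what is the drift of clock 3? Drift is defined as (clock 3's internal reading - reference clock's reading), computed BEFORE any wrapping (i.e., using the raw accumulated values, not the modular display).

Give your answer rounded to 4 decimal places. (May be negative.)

Answer: 3.4000

Derivation:
After op 1 tick(10): ref=10.0000 raw=[9.0000 8.0000 15.0000 12.0000]
After op 2 tick(7): ref=17.0000 raw=[15.3000 13.6000 25.5000 20.4000]
Drift of clock 3 after op 2: 20.4000 - 17.0000 = 3.4000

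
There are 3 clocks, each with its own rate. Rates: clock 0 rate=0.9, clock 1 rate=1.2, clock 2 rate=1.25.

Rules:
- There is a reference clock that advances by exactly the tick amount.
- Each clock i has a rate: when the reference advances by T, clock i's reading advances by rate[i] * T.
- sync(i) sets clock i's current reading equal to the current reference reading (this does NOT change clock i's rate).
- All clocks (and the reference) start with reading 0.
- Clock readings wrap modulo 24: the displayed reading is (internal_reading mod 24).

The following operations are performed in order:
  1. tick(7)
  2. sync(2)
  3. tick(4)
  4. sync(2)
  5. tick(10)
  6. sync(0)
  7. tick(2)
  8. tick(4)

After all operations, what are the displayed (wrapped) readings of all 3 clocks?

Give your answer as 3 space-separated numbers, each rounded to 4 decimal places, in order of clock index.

After op 1 tick(7): ref=7.0000 raw=[6.3000 8.4000 8.7500]
After op 2 sync(2): ref=7.0000 raw=[6.3000 8.4000 7.0000]
After op 3 tick(4): ref=11.0000 raw=[9.9000 13.2000 12.0000]
After op 4 sync(2): ref=11.0000 raw=[9.9000 13.2000 11.0000]
After op 5 tick(10): ref=21.0000 raw=[18.9000 25.2000 23.5000]
After op 6 sync(0): ref=21.0000 raw=[21.0000 25.2000 23.5000]
After op 7 tick(2): ref=23.0000 raw=[22.8000 27.6000 26.0000]
After op 8 tick(4): ref=27.0000 raw=[26.4000 32.4000 31.0000]
Wrap final raw readings (mod 24): 26.4000 mod 24 = 2.4000; 32.4000 mod 24 = 8.4000; 31.0000 mod 24 = 7.0000

Answer: 2.4000 8.4000 7.0000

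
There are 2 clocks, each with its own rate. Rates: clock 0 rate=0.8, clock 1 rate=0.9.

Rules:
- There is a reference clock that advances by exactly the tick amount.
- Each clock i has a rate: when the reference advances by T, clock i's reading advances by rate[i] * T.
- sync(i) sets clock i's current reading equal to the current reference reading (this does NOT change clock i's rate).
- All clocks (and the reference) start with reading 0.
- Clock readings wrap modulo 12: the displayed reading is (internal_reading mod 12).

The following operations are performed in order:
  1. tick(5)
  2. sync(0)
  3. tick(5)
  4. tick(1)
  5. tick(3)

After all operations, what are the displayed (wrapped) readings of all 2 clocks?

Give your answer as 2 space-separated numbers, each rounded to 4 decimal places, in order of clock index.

After op 1 tick(5): ref=5.0000 raw=[4.0000 4.5000]
After op 2 sync(0): ref=5.0000 raw=[5.0000 4.5000]
After op 3 tick(5): ref=10.0000 raw=[9.0000 9.0000]
After op 4 tick(1): ref=11.0000 raw=[9.8000 9.9000]
After op 5 tick(3): ref=14.0000 raw=[12.2000 12.6000]
Wrap final raw readings (mod 12): 12.2000 mod 12 = 0.2000; 12.6000 mod 12 = 0.6000

Answer: 0.2000 0.6000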